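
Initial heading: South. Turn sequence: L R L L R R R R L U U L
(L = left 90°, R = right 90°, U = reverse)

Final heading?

Answer: Final heading: South

Derivation:
Start: South
  L (left (90° counter-clockwise)) -> East
  R (right (90° clockwise)) -> South
  L (left (90° counter-clockwise)) -> East
  L (left (90° counter-clockwise)) -> North
  R (right (90° clockwise)) -> East
  R (right (90° clockwise)) -> South
  R (right (90° clockwise)) -> West
  R (right (90° clockwise)) -> North
  L (left (90° counter-clockwise)) -> West
  U (U-turn (180°)) -> East
  U (U-turn (180°)) -> West
  L (left (90° counter-clockwise)) -> South
Final: South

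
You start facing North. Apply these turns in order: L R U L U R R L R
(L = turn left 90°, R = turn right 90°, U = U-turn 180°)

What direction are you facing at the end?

Answer: Final heading: East

Derivation:
Start: North
  L (left (90° counter-clockwise)) -> West
  R (right (90° clockwise)) -> North
  U (U-turn (180°)) -> South
  L (left (90° counter-clockwise)) -> East
  U (U-turn (180°)) -> West
  R (right (90° clockwise)) -> North
  R (right (90° clockwise)) -> East
  L (left (90° counter-clockwise)) -> North
  R (right (90° clockwise)) -> East
Final: East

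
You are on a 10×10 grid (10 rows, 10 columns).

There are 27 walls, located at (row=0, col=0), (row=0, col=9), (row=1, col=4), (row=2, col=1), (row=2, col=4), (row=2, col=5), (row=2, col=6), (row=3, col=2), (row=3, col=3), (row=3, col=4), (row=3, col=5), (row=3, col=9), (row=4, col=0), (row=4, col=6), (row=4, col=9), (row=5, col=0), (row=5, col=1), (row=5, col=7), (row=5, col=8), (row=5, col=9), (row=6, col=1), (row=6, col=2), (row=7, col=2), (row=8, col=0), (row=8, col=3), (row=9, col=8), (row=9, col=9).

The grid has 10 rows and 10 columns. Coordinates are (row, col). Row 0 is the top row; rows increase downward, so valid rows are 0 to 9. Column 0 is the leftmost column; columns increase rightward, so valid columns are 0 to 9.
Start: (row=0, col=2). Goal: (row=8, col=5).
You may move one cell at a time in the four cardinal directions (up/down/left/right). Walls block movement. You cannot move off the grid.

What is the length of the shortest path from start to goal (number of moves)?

Answer: Shortest path length: 15

Derivation:
BFS from (row=0, col=2) until reaching (row=8, col=5):
  Distance 0: (row=0, col=2)
  Distance 1: (row=0, col=1), (row=0, col=3), (row=1, col=2)
  Distance 2: (row=0, col=4), (row=1, col=1), (row=1, col=3), (row=2, col=2)
  Distance 3: (row=0, col=5), (row=1, col=0), (row=2, col=3)
  Distance 4: (row=0, col=6), (row=1, col=5), (row=2, col=0)
  Distance 5: (row=0, col=7), (row=1, col=6), (row=3, col=0)
  Distance 6: (row=0, col=8), (row=1, col=7), (row=3, col=1)
  Distance 7: (row=1, col=8), (row=2, col=7), (row=4, col=1)
  Distance 8: (row=1, col=9), (row=2, col=8), (row=3, col=7), (row=4, col=2)
  Distance 9: (row=2, col=9), (row=3, col=6), (row=3, col=8), (row=4, col=3), (row=4, col=7), (row=5, col=2)
  Distance 10: (row=4, col=4), (row=4, col=8), (row=5, col=3)
  Distance 11: (row=4, col=5), (row=5, col=4), (row=6, col=3)
  Distance 12: (row=5, col=5), (row=6, col=4), (row=7, col=3)
  Distance 13: (row=5, col=6), (row=6, col=5), (row=7, col=4)
  Distance 14: (row=6, col=6), (row=7, col=5), (row=8, col=4)
  Distance 15: (row=6, col=7), (row=7, col=6), (row=8, col=5), (row=9, col=4)  <- goal reached here
One shortest path (15 moves): (row=0, col=2) -> (row=0, col=1) -> (row=1, col=1) -> (row=1, col=0) -> (row=2, col=0) -> (row=3, col=0) -> (row=3, col=1) -> (row=4, col=1) -> (row=4, col=2) -> (row=4, col=3) -> (row=4, col=4) -> (row=4, col=5) -> (row=5, col=5) -> (row=6, col=5) -> (row=7, col=5) -> (row=8, col=5)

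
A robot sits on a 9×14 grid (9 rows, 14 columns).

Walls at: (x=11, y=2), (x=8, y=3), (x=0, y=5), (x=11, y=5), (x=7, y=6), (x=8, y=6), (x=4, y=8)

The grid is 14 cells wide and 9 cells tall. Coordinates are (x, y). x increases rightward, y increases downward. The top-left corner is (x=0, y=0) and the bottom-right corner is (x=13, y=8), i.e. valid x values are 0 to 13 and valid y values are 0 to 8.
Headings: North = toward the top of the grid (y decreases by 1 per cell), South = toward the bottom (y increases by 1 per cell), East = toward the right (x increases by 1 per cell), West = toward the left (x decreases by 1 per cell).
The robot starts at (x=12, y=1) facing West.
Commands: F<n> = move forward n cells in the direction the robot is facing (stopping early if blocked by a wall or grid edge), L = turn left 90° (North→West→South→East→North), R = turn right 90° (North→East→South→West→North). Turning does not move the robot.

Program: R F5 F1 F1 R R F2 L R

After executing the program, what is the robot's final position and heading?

Start: (x=12, y=1), facing West
  R: turn right, now facing North
  F5: move forward 1/5 (blocked), now at (x=12, y=0)
  F1: move forward 0/1 (blocked), now at (x=12, y=0)
  F1: move forward 0/1 (blocked), now at (x=12, y=0)
  R: turn right, now facing East
  R: turn right, now facing South
  F2: move forward 2, now at (x=12, y=2)
  L: turn left, now facing East
  R: turn right, now facing South
Final: (x=12, y=2), facing South

Answer: Final position: (x=12, y=2), facing South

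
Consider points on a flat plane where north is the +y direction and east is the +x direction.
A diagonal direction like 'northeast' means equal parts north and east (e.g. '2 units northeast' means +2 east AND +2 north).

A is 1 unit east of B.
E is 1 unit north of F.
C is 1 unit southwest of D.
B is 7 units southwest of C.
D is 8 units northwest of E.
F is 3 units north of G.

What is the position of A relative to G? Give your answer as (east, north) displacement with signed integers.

Place G at the origin (east=0, north=0).
  F is 3 units north of G: delta (east=+0, north=+3); F at (east=0, north=3).
  E is 1 unit north of F: delta (east=+0, north=+1); E at (east=0, north=4).
  D is 8 units northwest of E: delta (east=-8, north=+8); D at (east=-8, north=12).
  C is 1 unit southwest of D: delta (east=-1, north=-1); C at (east=-9, north=11).
  B is 7 units southwest of C: delta (east=-7, north=-7); B at (east=-16, north=4).
  A is 1 unit east of B: delta (east=+1, north=+0); A at (east=-15, north=4).
Therefore A relative to G: (east=-15, north=4).

Answer: A is at (east=-15, north=4) relative to G.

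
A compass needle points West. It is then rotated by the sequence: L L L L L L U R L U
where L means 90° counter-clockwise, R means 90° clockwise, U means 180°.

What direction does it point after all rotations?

Start: West
  L (left (90° counter-clockwise)) -> South
  L (left (90° counter-clockwise)) -> East
  L (left (90° counter-clockwise)) -> North
  L (left (90° counter-clockwise)) -> West
  L (left (90° counter-clockwise)) -> South
  L (left (90° counter-clockwise)) -> East
  U (U-turn (180°)) -> West
  R (right (90° clockwise)) -> North
  L (left (90° counter-clockwise)) -> West
  U (U-turn (180°)) -> East
Final: East

Answer: Final heading: East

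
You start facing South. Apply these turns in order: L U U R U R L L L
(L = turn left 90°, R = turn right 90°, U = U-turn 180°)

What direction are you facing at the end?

Start: South
  L (left (90° counter-clockwise)) -> East
  U (U-turn (180°)) -> West
  U (U-turn (180°)) -> East
  R (right (90° clockwise)) -> South
  U (U-turn (180°)) -> North
  R (right (90° clockwise)) -> East
  L (left (90° counter-clockwise)) -> North
  L (left (90° counter-clockwise)) -> West
  L (left (90° counter-clockwise)) -> South
Final: South

Answer: Final heading: South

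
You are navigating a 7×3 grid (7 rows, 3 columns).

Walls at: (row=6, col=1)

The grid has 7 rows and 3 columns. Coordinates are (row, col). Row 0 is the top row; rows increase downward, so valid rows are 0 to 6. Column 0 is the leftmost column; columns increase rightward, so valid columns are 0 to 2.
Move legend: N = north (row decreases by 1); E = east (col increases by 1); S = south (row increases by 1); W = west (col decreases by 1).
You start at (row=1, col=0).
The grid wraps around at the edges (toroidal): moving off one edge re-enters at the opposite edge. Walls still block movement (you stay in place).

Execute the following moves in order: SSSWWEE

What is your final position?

Start: (row=1, col=0)
  S (south): (row=1, col=0) -> (row=2, col=0)
  S (south): (row=2, col=0) -> (row=3, col=0)
  S (south): (row=3, col=0) -> (row=4, col=0)
  W (west): (row=4, col=0) -> (row=4, col=2)
  W (west): (row=4, col=2) -> (row=4, col=1)
  E (east): (row=4, col=1) -> (row=4, col=2)
  E (east): (row=4, col=2) -> (row=4, col=0)
Final: (row=4, col=0)

Answer: Final position: (row=4, col=0)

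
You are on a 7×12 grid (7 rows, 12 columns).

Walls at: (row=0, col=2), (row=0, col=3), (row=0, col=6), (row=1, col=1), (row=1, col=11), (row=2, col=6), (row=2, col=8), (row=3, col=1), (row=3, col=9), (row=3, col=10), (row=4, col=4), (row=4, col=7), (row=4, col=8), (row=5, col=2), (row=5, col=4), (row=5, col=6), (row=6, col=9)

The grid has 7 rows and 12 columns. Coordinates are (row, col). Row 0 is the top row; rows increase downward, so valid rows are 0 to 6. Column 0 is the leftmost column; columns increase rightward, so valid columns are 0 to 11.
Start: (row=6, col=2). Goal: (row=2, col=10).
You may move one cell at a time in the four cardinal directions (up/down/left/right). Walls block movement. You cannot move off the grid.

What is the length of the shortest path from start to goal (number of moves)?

BFS from (row=6, col=2) until reaching (row=2, col=10):
  Distance 0: (row=6, col=2)
  Distance 1: (row=6, col=1), (row=6, col=3)
  Distance 2: (row=5, col=1), (row=5, col=3), (row=6, col=0), (row=6, col=4)
  Distance 3: (row=4, col=1), (row=4, col=3), (row=5, col=0), (row=6, col=5)
  Distance 4: (row=3, col=3), (row=4, col=0), (row=4, col=2), (row=5, col=5), (row=6, col=6)
  Distance 5: (row=2, col=3), (row=3, col=0), (row=3, col=2), (row=3, col=4), (row=4, col=5), (row=6, col=7)
  Distance 6: (row=1, col=3), (row=2, col=0), (row=2, col=2), (row=2, col=4), (row=3, col=5), (row=4, col=6), (row=5, col=7), (row=6, col=8)
  Distance 7: (row=1, col=0), (row=1, col=2), (row=1, col=4), (row=2, col=1), (row=2, col=5), (row=3, col=6), (row=5, col=8)
  Distance 8: (row=0, col=0), (row=0, col=4), (row=1, col=5), (row=3, col=7), (row=5, col=9)
  Distance 9: (row=0, col=1), (row=0, col=5), (row=1, col=6), (row=2, col=7), (row=3, col=8), (row=4, col=9), (row=5, col=10)
  Distance 10: (row=1, col=7), (row=4, col=10), (row=5, col=11), (row=6, col=10)
  Distance 11: (row=0, col=7), (row=1, col=8), (row=4, col=11), (row=6, col=11)
  Distance 12: (row=0, col=8), (row=1, col=9), (row=3, col=11)
  Distance 13: (row=0, col=9), (row=1, col=10), (row=2, col=9), (row=2, col=11)
  Distance 14: (row=0, col=10), (row=2, col=10)  <- goal reached here
One shortest path (14 moves): (row=6, col=2) -> (row=6, col=3) -> (row=6, col=4) -> (row=6, col=5) -> (row=5, col=5) -> (row=4, col=5) -> (row=4, col=6) -> (row=3, col=6) -> (row=3, col=7) -> (row=2, col=7) -> (row=1, col=7) -> (row=1, col=8) -> (row=1, col=9) -> (row=1, col=10) -> (row=2, col=10)

Answer: Shortest path length: 14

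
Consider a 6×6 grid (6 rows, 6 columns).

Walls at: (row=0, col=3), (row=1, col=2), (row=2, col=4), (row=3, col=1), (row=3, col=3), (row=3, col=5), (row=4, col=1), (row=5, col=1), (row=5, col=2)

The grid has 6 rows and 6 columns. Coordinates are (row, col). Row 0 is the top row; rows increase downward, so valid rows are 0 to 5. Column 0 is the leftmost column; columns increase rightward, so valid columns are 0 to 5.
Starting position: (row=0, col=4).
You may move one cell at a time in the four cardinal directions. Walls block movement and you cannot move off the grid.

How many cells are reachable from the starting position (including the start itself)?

BFS flood-fill from (row=0, col=4):
  Distance 0: (row=0, col=4)
  Distance 1: (row=0, col=5), (row=1, col=4)
  Distance 2: (row=1, col=3), (row=1, col=5)
  Distance 3: (row=2, col=3), (row=2, col=5)
  Distance 4: (row=2, col=2)
  Distance 5: (row=2, col=1), (row=3, col=2)
  Distance 6: (row=1, col=1), (row=2, col=0), (row=4, col=2)
  Distance 7: (row=0, col=1), (row=1, col=0), (row=3, col=0), (row=4, col=3)
  Distance 8: (row=0, col=0), (row=0, col=2), (row=4, col=0), (row=4, col=4), (row=5, col=3)
  Distance 9: (row=3, col=4), (row=4, col=5), (row=5, col=0), (row=5, col=4)
  Distance 10: (row=5, col=5)
Total reachable: 27 (grid has 27 open cells total)

Answer: Reachable cells: 27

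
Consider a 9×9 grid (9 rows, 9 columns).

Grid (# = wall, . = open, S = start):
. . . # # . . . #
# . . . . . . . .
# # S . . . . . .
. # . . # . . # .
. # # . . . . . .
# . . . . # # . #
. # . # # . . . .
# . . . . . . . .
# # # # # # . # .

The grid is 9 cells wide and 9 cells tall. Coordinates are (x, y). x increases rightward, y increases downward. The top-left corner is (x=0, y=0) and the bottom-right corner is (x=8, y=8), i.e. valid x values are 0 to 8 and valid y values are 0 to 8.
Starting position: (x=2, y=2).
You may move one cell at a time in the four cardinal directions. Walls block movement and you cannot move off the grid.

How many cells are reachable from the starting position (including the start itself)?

Answer: Reachable cells: 52

Derivation:
BFS flood-fill from (x=2, y=2):
  Distance 0: (x=2, y=2)
  Distance 1: (x=2, y=1), (x=3, y=2), (x=2, y=3)
  Distance 2: (x=2, y=0), (x=1, y=1), (x=3, y=1), (x=4, y=2), (x=3, y=3)
  Distance 3: (x=1, y=0), (x=4, y=1), (x=5, y=2), (x=3, y=4)
  Distance 4: (x=0, y=0), (x=5, y=1), (x=6, y=2), (x=5, y=3), (x=4, y=4), (x=3, y=5)
  Distance 5: (x=5, y=0), (x=6, y=1), (x=7, y=2), (x=6, y=3), (x=5, y=4), (x=2, y=5), (x=4, y=5)
  Distance 6: (x=6, y=0), (x=7, y=1), (x=8, y=2), (x=6, y=4), (x=1, y=5), (x=2, y=6)
  Distance 7: (x=7, y=0), (x=8, y=1), (x=8, y=3), (x=7, y=4), (x=2, y=7)
  Distance 8: (x=8, y=4), (x=7, y=5), (x=1, y=7), (x=3, y=7)
  Distance 9: (x=7, y=6), (x=4, y=7)
  Distance 10: (x=6, y=6), (x=8, y=6), (x=5, y=7), (x=7, y=7)
  Distance 11: (x=5, y=6), (x=6, y=7), (x=8, y=7)
  Distance 12: (x=6, y=8), (x=8, y=8)
Total reachable: 52 (grid has 55 open cells total)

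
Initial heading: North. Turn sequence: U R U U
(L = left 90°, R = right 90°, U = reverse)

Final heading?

Start: North
  U (U-turn (180°)) -> South
  R (right (90° clockwise)) -> West
  U (U-turn (180°)) -> East
  U (U-turn (180°)) -> West
Final: West

Answer: Final heading: West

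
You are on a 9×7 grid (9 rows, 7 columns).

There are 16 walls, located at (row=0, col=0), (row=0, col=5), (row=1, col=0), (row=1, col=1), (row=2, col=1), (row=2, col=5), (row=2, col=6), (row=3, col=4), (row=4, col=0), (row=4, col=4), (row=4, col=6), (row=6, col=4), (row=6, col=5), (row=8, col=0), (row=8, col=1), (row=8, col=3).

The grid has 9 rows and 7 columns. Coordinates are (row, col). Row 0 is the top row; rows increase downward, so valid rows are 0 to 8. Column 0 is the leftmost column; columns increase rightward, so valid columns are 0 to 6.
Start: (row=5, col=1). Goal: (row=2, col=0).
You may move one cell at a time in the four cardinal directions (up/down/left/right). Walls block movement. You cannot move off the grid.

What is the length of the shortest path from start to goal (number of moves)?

BFS from (row=5, col=1) until reaching (row=2, col=0):
  Distance 0: (row=5, col=1)
  Distance 1: (row=4, col=1), (row=5, col=0), (row=5, col=2), (row=6, col=1)
  Distance 2: (row=3, col=1), (row=4, col=2), (row=5, col=3), (row=6, col=0), (row=6, col=2), (row=7, col=1)
  Distance 3: (row=3, col=0), (row=3, col=2), (row=4, col=3), (row=5, col=4), (row=6, col=3), (row=7, col=0), (row=7, col=2)
  Distance 4: (row=2, col=0), (row=2, col=2), (row=3, col=3), (row=5, col=5), (row=7, col=3), (row=8, col=2)  <- goal reached here
One shortest path (4 moves): (row=5, col=1) -> (row=4, col=1) -> (row=3, col=1) -> (row=3, col=0) -> (row=2, col=0)

Answer: Shortest path length: 4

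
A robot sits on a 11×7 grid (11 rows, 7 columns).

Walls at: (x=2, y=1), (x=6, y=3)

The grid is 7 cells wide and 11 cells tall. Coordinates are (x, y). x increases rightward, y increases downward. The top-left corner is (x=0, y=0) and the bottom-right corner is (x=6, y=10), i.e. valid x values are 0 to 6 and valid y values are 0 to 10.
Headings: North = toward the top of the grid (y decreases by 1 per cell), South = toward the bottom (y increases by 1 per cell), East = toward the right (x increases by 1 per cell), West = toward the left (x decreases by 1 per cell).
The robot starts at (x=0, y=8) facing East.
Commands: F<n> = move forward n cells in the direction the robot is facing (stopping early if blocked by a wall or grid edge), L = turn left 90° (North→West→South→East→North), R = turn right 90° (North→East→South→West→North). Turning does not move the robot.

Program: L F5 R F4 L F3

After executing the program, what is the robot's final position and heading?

Answer: Final position: (x=4, y=0), facing North

Derivation:
Start: (x=0, y=8), facing East
  L: turn left, now facing North
  F5: move forward 5, now at (x=0, y=3)
  R: turn right, now facing East
  F4: move forward 4, now at (x=4, y=3)
  L: turn left, now facing North
  F3: move forward 3, now at (x=4, y=0)
Final: (x=4, y=0), facing North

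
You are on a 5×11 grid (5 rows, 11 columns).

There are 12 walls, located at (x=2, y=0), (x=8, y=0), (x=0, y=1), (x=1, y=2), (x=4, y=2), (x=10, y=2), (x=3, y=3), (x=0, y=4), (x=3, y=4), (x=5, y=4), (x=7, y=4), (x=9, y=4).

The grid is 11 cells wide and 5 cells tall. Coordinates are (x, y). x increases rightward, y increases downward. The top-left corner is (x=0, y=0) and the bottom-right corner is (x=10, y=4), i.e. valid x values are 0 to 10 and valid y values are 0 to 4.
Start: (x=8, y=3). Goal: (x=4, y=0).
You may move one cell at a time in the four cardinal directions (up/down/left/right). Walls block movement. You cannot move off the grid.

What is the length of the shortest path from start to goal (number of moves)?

Answer: Shortest path length: 7

Derivation:
BFS from (x=8, y=3) until reaching (x=4, y=0):
  Distance 0: (x=8, y=3)
  Distance 1: (x=8, y=2), (x=7, y=3), (x=9, y=3), (x=8, y=4)
  Distance 2: (x=8, y=1), (x=7, y=2), (x=9, y=2), (x=6, y=3), (x=10, y=3)
  Distance 3: (x=7, y=1), (x=9, y=1), (x=6, y=2), (x=5, y=3), (x=6, y=4), (x=10, y=4)
  Distance 4: (x=7, y=0), (x=9, y=0), (x=6, y=1), (x=10, y=1), (x=5, y=2), (x=4, y=3)
  Distance 5: (x=6, y=0), (x=10, y=0), (x=5, y=1), (x=4, y=4)
  Distance 6: (x=5, y=0), (x=4, y=1)
  Distance 7: (x=4, y=0), (x=3, y=1)  <- goal reached here
One shortest path (7 moves): (x=8, y=3) -> (x=7, y=3) -> (x=6, y=3) -> (x=5, y=3) -> (x=5, y=2) -> (x=5, y=1) -> (x=4, y=1) -> (x=4, y=0)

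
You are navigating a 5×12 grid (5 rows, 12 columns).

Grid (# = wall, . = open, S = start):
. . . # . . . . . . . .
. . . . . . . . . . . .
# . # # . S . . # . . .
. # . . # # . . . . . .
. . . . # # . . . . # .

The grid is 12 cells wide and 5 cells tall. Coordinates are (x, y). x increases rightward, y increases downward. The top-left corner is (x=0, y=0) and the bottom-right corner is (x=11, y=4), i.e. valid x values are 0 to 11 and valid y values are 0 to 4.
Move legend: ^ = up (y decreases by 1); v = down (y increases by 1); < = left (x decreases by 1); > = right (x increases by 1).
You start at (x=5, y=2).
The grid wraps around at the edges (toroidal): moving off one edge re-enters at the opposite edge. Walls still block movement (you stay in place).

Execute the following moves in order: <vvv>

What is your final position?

Answer: Final position: (x=5, y=2)

Derivation:
Start: (x=5, y=2)
  < (left): (x=5, y=2) -> (x=4, y=2)
  [×3]v (down): blocked, stay at (x=4, y=2)
  > (right): (x=4, y=2) -> (x=5, y=2)
Final: (x=5, y=2)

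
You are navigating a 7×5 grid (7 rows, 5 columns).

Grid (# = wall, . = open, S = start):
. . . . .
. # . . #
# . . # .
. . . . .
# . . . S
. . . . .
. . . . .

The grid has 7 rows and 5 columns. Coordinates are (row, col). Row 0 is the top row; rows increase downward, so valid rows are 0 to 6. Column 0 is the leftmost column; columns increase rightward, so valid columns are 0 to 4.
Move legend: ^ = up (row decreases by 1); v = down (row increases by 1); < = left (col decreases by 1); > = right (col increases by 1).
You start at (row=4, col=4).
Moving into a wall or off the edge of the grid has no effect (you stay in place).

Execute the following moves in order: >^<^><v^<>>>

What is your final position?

Start: (row=4, col=4)
  > (right): blocked, stay at (row=4, col=4)
  ^ (up): (row=4, col=4) -> (row=3, col=4)
  < (left): (row=3, col=4) -> (row=3, col=3)
  ^ (up): blocked, stay at (row=3, col=3)
  > (right): (row=3, col=3) -> (row=3, col=4)
  < (left): (row=3, col=4) -> (row=3, col=3)
  v (down): (row=3, col=3) -> (row=4, col=3)
  ^ (up): (row=4, col=3) -> (row=3, col=3)
  < (left): (row=3, col=3) -> (row=3, col=2)
  > (right): (row=3, col=2) -> (row=3, col=3)
  > (right): (row=3, col=3) -> (row=3, col=4)
  > (right): blocked, stay at (row=3, col=4)
Final: (row=3, col=4)

Answer: Final position: (row=3, col=4)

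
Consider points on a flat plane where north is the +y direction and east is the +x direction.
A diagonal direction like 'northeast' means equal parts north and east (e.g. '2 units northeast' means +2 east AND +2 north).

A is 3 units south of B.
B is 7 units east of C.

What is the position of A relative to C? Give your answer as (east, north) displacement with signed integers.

Place C at the origin (east=0, north=0).
  B is 7 units east of C: delta (east=+7, north=+0); B at (east=7, north=0).
  A is 3 units south of B: delta (east=+0, north=-3); A at (east=7, north=-3).
Therefore A relative to C: (east=7, north=-3).

Answer: A is at (east=7, north=-3) relative to C.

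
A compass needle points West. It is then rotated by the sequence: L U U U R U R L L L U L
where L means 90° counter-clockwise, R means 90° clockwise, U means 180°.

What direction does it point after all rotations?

Start: West
  L (left (90° counter-clockwise)) -> South
  U (U-turn (180°)) -> North
  U (U-turn (180°)) -> South
  U (U-turn (180°)) -> North
  R (right (90° clockwise)) -> East
  U (U-turn (180°)) -> West
  R (right (90° clockwise)) -> North
  L (left (90° counter-clockwise)) -> West
  L (left (90° counter-clockwise)) -> South
  L (left (90° counter-clockwise)) -> East
  U (U-turn (180°)) -> West
  L (left (90° counter-clockwise)) -> South
Final: South

Answer: Final heading: South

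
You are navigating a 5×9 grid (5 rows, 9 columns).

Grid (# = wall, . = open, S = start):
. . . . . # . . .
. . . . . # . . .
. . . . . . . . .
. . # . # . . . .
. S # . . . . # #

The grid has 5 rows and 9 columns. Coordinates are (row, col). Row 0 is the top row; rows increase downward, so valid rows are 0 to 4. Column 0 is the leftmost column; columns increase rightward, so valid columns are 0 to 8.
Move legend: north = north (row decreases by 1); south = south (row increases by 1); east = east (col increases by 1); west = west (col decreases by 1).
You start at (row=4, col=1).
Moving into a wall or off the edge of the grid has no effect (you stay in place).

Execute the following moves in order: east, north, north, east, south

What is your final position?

Start: (row=4, col=1)
  east (east): blocked, stay at (row=4, col=1)
  north (north): (row=4, col=1) -> (row=3, col=1)
  north (north): (row=3, col=1) -> (row=2, col=1)
  east (east): (row=2, col=1) -> (row=2, col=2)
  south (south): blocked, stay at (row=2, col=2)
Final: (row=2, col=2)

Answer: Final position: (row=2, col=2)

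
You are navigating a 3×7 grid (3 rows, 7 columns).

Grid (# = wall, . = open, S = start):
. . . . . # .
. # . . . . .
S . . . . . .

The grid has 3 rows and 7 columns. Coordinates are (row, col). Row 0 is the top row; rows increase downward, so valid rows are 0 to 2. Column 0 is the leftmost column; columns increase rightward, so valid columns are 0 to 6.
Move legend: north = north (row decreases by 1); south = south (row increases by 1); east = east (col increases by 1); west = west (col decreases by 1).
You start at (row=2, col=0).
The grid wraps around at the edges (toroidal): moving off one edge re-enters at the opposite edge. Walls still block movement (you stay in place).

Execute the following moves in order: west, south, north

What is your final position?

Answer: Final position: (row=2, col=6)

Derivation:
Start: (row=2, col=0)
  west (west): (row=2, col=0) -> (row=2, col=6)
  south (south): (row=2, col=6) -> (row=0, col=6)
  north (north): (row=0, col=6) -> (row=2, col=6)
Final: (row=2, col=6)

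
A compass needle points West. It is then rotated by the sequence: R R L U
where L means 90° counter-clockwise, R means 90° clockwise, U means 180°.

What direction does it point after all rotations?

Start: West
  R (right (90° clockwise)) -> North
  R (right (90° clockwise)) -> East
  L (left (90° counter-clockwise)) -> North
  U (U-turn (180°)) -> South
Final: South

Answer: Final heading: South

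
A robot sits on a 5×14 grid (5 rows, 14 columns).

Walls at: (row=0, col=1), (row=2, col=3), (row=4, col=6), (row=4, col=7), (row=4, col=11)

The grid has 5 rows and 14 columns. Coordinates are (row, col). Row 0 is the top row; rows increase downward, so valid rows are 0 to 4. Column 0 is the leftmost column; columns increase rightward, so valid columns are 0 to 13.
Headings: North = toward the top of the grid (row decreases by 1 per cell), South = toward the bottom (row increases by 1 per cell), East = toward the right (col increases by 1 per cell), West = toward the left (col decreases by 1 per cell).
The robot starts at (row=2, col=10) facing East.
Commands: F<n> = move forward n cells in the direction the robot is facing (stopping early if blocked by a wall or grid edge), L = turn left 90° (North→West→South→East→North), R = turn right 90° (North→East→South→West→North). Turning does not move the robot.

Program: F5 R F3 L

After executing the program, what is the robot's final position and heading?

Start: (row=2, col=10), facing East
  F5: move forward 3/5 (blocked), now at (row=2, col=13)
  R: turn right, now facing South
  F3: move forward 2/3 (blocked), now at (row=4, col=13)
  L: turn left, now facing East
Final: (row=4, col=13), facing East

Answer: Final position: (row=4, col=13), facing East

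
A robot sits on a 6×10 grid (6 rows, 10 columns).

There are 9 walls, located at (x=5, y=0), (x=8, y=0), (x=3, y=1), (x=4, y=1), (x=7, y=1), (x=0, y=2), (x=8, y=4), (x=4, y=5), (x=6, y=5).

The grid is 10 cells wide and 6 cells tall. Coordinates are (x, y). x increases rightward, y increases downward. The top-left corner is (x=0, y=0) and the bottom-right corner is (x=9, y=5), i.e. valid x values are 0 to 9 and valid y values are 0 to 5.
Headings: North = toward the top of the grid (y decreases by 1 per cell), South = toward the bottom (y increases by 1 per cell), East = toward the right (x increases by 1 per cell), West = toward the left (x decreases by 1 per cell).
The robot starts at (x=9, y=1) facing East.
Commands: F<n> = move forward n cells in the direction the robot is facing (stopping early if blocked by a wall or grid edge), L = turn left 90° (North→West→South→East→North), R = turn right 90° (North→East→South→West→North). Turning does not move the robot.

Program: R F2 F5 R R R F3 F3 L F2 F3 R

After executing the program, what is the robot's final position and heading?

Start: (x=9, y=1), facing East
  R: turn right, now facing South
  F2: move forward 2, now at (x=9, y=3)
  F5: move forward 2/5 (blocked), now at (x=9, y=5)
  R: turn right, now facing West
  R: turn right, now facing North
  R: turn right, now facing East
  F3: move forward 0/3 (blocked), now at (x=9, y=5)
  F3: move forward 0/3 (blocked), now at (x=9, y=5)
  L: turn left, now facing North
  F2: move forward 2, now at (x=9, y=3)
  F3: move forward 3, now at (x=9, y=0)
  R: turn right, now facing East
Final: (x=9, y=0), facing East

Answer: Final position: (x=9, y=0), facing East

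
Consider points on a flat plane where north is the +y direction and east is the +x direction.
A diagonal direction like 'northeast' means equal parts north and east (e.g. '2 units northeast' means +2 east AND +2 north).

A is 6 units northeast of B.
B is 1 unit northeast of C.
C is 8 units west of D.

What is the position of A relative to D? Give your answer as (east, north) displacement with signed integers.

Answer: A is at (east=-1, north=7) relative to D.

Derivation:
Place D at the origin (east=0, north=0).
  C is 8 units west of D: delta (east=-8, north=+0); C at (east=-8, north=0).
  B is 1 unit northeast of C: delta (east=+1, north=+1); B at (east=-7, north=1).
  A is 6 units northeast of B: delta (east=+6, north=+6); A at (east=-1, north=7).
Therefore A relative to D: (east=-1, north=7).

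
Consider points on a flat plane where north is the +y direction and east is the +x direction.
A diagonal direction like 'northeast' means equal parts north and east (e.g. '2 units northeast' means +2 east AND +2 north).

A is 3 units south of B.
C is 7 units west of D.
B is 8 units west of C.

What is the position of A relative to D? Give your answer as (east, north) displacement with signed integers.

Place D at the origin (east=0, north=0).
  C is 7 units west of D: delta (east=-7, north=+0); C at (east=-7, north=0).
  B is 8 units west of C: delta (east=-8, north=+0); B at (east=-15, north=0).
  A is 3 units south of B: delta (east=+0, north=-3); A at (east=-15, north=-3).
Therefore A relative to D: (east=-15, north=-3).

Answer: A is at (east=-15, north=-3) relative to D.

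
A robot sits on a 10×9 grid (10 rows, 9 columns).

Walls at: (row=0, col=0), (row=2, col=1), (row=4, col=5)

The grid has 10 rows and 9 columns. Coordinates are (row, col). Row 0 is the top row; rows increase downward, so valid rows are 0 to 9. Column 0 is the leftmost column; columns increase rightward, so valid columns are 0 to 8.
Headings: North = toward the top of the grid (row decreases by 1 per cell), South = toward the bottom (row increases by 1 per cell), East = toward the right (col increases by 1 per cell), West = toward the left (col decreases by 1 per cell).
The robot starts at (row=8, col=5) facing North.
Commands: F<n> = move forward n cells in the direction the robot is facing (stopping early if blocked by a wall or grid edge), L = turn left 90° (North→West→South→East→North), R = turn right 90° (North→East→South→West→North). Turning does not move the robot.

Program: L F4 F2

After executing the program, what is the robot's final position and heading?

Answer: Final position: (row=8, col=0), facing West

Derivation:
Start: (row=8, col=5), facing North
  L: turn left, now facing West
  F4: move forward 4, now at (row=8, col=1)
  F2: move forward 1/2 (blocked), now at (row=8, col=0)
Final: (row=8, col=0), facing West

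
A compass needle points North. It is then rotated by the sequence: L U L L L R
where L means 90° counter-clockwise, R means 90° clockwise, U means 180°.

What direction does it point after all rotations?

Answer: Final heading: West

Derivation:
Start: North
  L (left (90° counter-clockwise)) -> West
  U (U-turn (180°)) -> East
  L (left (90° counter-clockwise)) -> North
  L (left (90° counter-clockwise)) -> West
  L (left (90° counter-clockwise)) -> South
  R (right (90° clockwise)) -> West
Final: West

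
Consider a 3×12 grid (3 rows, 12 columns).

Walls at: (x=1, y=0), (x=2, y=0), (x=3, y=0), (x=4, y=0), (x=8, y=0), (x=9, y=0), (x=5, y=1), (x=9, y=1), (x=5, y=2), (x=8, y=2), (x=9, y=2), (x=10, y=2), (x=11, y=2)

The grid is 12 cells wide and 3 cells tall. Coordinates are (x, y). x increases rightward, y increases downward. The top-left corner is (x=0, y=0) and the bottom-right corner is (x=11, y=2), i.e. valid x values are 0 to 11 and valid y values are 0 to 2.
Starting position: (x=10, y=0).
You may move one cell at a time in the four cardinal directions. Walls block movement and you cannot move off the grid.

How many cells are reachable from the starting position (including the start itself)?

Answer: Reachable cells: 4

Derivation:
BFS flood-fill from (x=10, y=0):
  Distance 0: (x=10, y=0)
  Distance 1: (x=11, y=0), (x=10, y=1)
  Distance 2: (x=11, y=1)
Total reachable: 4 (grid has 23 open cells total)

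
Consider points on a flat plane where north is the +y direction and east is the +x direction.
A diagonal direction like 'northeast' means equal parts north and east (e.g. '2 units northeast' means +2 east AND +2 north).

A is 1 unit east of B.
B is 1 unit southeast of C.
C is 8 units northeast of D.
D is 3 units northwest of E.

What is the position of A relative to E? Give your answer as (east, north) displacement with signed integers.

Place E at the origin (east=0, north=0).
  D is 3 units northwest of E: delta (east=-3, north=+3); D at (east=-3, north=3).
  C is 8 units northeast of D: delta (east=+8, north=+8); C at (east=5, north=11).
  B is 1 unit southeast of C: delta (east=+1, north=-1); B at (east=6, north=10).
  A is 1 unit east of B: delta (east=+1, north=+0); A at (east=7, north=10).
Therefore A relative to E: (east=7, north=10).

Answer: A is at (east=7, north=10) relative to E.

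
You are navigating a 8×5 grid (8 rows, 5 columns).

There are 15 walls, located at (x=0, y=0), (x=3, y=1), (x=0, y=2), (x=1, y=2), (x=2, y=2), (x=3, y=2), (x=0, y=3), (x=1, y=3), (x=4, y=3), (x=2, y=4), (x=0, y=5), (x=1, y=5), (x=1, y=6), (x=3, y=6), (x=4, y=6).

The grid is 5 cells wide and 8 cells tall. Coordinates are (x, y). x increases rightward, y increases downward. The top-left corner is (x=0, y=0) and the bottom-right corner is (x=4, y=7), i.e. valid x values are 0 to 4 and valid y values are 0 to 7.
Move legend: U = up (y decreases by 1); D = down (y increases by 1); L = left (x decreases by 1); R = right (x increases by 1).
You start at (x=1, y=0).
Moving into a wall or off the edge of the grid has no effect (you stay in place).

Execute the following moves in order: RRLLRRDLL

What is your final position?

Answer: Final position: (x=1, y=0)

Derivation:
Start: (x=1, y=0)
  R (right): (x=1, y=0) -> (x=2, y=0)
  R (right): (x=2, y=0) -> (x=3, y=0)
  L (left): (x=3, y=0) -> (x=2, y=0)
  L (left): (x=2, y=0) -> (x=1, y=0)
  R (right): (x=1, y=0) -> (x=2, y=0)
  R (right): (x=2, y=0) -> (x=3, y=0)
  D (down): blocked, stay at (x=3, y=0)
  L (left): (x=3, y=0) -> (x=2, y=0)
  L (left): (x=2, y=0) -> (x=1, y=0)
Final: (x=1, y=0)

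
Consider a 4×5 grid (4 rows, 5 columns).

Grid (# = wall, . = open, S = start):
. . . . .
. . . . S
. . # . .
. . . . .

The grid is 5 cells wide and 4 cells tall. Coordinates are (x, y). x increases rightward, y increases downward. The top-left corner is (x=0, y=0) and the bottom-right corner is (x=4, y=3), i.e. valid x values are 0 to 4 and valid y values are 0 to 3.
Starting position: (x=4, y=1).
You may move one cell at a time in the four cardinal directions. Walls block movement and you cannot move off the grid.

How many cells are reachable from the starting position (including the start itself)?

BFS flood-fill from (x=4, y=1):
  Distance 0: (x=4, y=1)
  Distance 1: (x=4, y=0), (x=3, y=1), (x=4, y=2)
  Distance 2: (x=3, y=0), (x=2, y=1), (x=3, y=2), (x=4, y=3)
  Distance 3: (x=2, y=0), (x=1, y=1), (x=3, y=3)
  Distance 4: (x=1, y=0), (x=0, y=1), (x=1, y=2), (x=2, y=3)
  Distance 5: (x=0, y=0), (x=0, y=2), (x=1, y=3)
  Distance 6: (x=0, y=3)
Total reachable: 19 (grid has 19 open cells total)

Answer: Reachable cells: 19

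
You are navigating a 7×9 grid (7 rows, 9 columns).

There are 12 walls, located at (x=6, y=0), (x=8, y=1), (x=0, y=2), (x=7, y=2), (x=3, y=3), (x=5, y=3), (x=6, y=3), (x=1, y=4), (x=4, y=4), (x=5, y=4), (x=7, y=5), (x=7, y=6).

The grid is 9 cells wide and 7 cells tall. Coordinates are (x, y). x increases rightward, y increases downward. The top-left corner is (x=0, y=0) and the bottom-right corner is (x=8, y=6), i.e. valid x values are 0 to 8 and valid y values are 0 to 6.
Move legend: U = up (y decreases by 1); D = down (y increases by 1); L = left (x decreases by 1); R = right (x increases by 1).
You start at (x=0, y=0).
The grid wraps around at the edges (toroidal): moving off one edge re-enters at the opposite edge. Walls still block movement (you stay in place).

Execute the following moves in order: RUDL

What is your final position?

Answer: Final position: (x=0, y=0)

Derivation:
Start: (x=0, y=0)
  R (right): (x=0, y=0) -> (x=1, y=0)
  U (up): (x=1, y=0) -> (x=1, y=6)
  D (down): (x=1, y=6) -> (x=1, y=0)
  L (left): (x=1, y=0) -> (x=0, y=0)
Final: (x=0, y=0)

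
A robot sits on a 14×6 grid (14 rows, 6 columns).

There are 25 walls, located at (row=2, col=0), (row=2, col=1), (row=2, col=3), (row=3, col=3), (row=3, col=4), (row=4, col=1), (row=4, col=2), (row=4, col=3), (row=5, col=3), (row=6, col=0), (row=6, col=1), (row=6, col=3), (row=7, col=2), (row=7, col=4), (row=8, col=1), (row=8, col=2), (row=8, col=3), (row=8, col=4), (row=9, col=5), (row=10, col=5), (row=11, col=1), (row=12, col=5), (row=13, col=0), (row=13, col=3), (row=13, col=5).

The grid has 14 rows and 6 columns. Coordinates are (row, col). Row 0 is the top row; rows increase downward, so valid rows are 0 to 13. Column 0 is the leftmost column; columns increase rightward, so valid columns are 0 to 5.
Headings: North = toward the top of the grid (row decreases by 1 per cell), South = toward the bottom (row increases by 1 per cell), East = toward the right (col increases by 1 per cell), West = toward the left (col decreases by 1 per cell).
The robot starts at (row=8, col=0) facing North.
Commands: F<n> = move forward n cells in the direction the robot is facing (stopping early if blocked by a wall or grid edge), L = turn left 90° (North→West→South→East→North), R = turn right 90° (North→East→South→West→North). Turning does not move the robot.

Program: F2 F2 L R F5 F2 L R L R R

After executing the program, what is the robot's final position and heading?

Answer: Final position: (row=7, col=0), facing East

Derivation:
Start: (row=8, col=0), facing North
  F2: move forward 1/2 (blocked), now at (row=7, col=0)
  F2: move forward 0/2 (blocked), now at (row=7, col=0)
  L: turn left, now facing West
  R: turn right, now facing North
  F5: move forward 0/5 (blocked), now at (row=7, col=0)
  F2: move forward 0/2 (blocked), now at (row=7, col=0)
  L: turn left, now facing West
  R: turn right, now facing North
  L: turn left, now facing West
  R: turn right, now facing North
  R: turn right, now facing East
Final: (row=7, col=0), facing East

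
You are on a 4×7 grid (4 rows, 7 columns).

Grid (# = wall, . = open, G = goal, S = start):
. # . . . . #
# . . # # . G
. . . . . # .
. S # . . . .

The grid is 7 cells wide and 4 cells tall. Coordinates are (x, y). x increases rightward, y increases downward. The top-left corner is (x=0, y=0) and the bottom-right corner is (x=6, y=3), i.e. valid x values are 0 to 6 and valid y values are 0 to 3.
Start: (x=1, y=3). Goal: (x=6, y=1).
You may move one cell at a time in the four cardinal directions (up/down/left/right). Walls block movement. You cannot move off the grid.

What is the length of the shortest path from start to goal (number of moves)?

Answer: Shortest path length: 9

Derivation:
BFS from (x=1, y=3) until reaching (x=6, y=1):
  Distance 0: (x=1, y=3)
  Distance 1: (x=1, y=2), (x=0, y=3)
  Distance 2: (x=1, y=1), (x=0, y=2), (x=2, y=2)
  Distance 3: (x=2, y=1), (x=3, y=2)
  Distance 4: (x=2, y=0), (x=4, y=2), (x=3, y=3)
  Distance 5: (x=3, y=0), (x=4, y=3)
  Distance 6: (x=4, y=0), (x=5, y=3)
  Distance 7: (x=5, y=0), (x=6, y=3)
  Distance 8: (x=5, y=1), (x=6, y=2)
  Distance 9: (x=6, y=1)  <- goal reached here
One shortest path (9 moves): (x=1, y=3) -> (x=1, y=2) -> (x=2, y=2) -> (x=3, y=2) -> (x=4, y=2) -> (x=4, y=3) -> (x=5, y=3) -> (x=6, y=3) -> (x=6, y=2) -> (x=6, y=1)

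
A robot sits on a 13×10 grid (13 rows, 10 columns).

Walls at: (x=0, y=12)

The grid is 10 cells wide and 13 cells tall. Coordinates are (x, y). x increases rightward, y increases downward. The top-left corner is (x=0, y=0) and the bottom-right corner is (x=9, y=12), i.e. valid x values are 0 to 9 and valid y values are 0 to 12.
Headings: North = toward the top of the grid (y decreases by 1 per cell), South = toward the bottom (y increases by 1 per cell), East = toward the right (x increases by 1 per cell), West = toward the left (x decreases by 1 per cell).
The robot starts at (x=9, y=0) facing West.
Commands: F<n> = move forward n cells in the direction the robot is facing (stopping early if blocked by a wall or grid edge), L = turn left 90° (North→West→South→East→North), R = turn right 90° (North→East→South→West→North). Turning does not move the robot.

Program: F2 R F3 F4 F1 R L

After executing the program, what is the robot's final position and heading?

Answer: Final position: (x=7, y=0), facing North

Derivation:
Start: (x=9, y=0), facing West
  F2: move forward 2, now at (x=7, y=0)
  R: turn right, now facing North
  F3: move forward 0/3 (blocked), now at (x=7, y=0)
  F4: move forward 0/4 (blocked), now at (x=7, y=0)
  F1: move forward 0/1 (blocked), now at (x=7, y=0)
  R: turn right, now facing East
  L: turn left, now facing North
Final: (x=7, y=0), facing North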